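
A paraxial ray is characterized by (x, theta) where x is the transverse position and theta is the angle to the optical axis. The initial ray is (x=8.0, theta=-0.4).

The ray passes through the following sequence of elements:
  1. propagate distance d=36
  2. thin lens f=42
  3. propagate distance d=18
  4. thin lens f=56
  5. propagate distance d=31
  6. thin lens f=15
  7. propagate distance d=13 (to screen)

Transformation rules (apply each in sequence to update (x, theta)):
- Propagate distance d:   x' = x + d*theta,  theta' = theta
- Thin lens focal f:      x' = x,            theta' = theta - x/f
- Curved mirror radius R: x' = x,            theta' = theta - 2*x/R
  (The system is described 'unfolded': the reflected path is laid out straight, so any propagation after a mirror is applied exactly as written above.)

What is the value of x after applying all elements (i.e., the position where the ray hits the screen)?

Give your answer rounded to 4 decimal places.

Answer: -2.3684

Derivation:
Initial: x=8.0000 theta=-0.4000
After 1 (propagate distance d=36): x=-6.4000 theta=-0.4000
After 2 (thin lens f=42): x=-6.4000 theta=-26/105 (≈-0.2476)
After 3 (propagate distance d=18): x=-76/7 (≈-10.8571) theta=-26/105 (≈-0.2476)
After 4 (thin lens f=56): x=-76/7 (≈-10.8571) theta=-79/1470 (≈-0.0537)
After 5 (propagate distance d=31): x=-18409/1470 (≈-12.5231) theta=-79/1470 (≈-0.0537)
After 6 (thin lens f=15): x=-18409/1470 (≈-12.5231) theta=8612/11025 (≈0.7811)
After 7 (propagate distance d=13 (to screen)): x=-52223/22050 (≈-2.3684) theta=8612/11025 (≈0.7811)
Rounded to 4 decimal places: x = -2.3684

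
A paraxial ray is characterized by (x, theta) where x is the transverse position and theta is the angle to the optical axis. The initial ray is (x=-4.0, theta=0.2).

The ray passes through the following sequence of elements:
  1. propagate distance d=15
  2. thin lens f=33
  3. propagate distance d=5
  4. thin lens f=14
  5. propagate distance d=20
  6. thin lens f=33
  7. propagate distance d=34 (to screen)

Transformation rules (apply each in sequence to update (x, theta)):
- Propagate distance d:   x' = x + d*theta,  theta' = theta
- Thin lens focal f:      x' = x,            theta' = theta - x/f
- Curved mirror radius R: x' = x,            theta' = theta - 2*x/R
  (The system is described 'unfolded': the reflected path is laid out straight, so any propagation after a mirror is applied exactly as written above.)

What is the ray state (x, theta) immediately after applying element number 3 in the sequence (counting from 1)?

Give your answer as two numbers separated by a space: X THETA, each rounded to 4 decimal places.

Initial: x=-4.0000 theta=0.2000
After 1 (propagate distance d=15): x=-1.0000 theta=0.2000
After 2 (thin lens f=33): x=-1.0000 theta=38/165 (≈0.2303)
After 3 (propagate distance d=5): x=5/33 (≈0.1515) theta=38/165 (≈0.2303)
Rounded to 4 decimal places: x = 0.1515, theta = 0.2303

Answer: 0.1515 0.2303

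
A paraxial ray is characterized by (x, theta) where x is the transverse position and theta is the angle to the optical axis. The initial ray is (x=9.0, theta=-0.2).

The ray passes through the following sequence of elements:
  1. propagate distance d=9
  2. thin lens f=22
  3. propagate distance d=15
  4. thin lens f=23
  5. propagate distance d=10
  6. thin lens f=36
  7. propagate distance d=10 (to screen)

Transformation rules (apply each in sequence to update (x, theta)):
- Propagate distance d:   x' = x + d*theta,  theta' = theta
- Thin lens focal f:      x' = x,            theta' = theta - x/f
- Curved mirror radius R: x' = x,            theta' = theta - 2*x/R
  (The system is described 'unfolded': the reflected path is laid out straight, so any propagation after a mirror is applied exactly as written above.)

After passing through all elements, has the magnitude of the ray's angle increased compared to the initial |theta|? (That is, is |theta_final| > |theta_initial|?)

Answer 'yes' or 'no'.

Answer: yes

Derivation:
Initial: x=9.0000 theta=-0.2000
After 1 (propagate distance d=9): x=7.2000 theta=-0.2000
After 2 (thin lens f=22): x=7.2000 theta=-29/55 (≈-0.5273)
After 3 (propagate distance d=15): x=-39/55 (≈-0.7091) theta=-29/55 (≈-0.5273)
After 4 (thin lens f=23): x=-39/55 (≈-0.7091) theta=-628/1265 (≈-0.4964)
After 5 (propagate distance d=10): x=-7177/1265 (≈-5.6735) theta=-628/1265 (≈-0.4964)
After 6 (thin lens f=36): x=-7177/1265 (≈-5.6735) theta=-15431/45540 (≈-0.3388)
After 7 (propagate distance d=10 (to screen)): x=-206341/22770 (≈-9.0620) theta=-15431/45540 (≈-0.3388)
|theta_initial|=0.2000 |theta_final|=15431/45540 (≈0.3388) -> increased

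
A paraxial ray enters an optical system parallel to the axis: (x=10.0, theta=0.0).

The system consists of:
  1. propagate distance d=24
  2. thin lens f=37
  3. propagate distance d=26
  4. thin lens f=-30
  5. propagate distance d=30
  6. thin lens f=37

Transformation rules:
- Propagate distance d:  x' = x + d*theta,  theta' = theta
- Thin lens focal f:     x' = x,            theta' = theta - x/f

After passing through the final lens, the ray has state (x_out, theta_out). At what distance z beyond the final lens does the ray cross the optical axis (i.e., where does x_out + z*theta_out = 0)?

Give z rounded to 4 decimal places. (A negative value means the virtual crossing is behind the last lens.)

Initial: x=10.0000 theta=0.0000
After 1 (propagate distance d=24): x=10.0000 theta=0.0000
After 2 (thin lens f=37): x=10.0000 theta=-10/37 (≈-0.2703)
After 3 (propagate distance d=26): x=110/37 (≈2.9730) theta=-10/37 (≈-0.2703)
After 4 (thin lens f=-30): x=110/37 (≈2.9730) theta=-19/111 (≈-0.1712)
After 5 (propagate distance d=30): x=-80/37 (≈-2.1622) theta=-19/111 (≈-0.1712)
After 6 (thin lens f=37): x=-80/37 (≈-2.1622) theta=-463/4107 (≈-0.1127)
z_focus = -x_out/theta_out = -(-80/37)/(-463/4107) = -8880/463 ≈ -19.1793
Rounded to 4 decimal places: z = -19.1793

Answer: -19.1793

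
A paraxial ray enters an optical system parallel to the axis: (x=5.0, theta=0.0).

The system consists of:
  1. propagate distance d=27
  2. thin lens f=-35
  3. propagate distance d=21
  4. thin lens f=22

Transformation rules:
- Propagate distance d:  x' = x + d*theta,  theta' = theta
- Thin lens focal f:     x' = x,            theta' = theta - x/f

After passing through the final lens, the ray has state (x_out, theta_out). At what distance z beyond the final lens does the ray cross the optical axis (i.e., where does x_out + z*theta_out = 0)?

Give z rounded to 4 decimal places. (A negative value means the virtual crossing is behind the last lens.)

Answer: 36.2353

Derivation:
Initial: x=5.0000 theta=0.0000
After 1 (propagate distance d=27): x=5.0000 theta=0.0000
After 2 (thin lens f=-35): x=5.0000 theta=1/7 (≈0.1429)
After 3 (propagate distance d=21): x=8.0000 theta=1/7 (≈0.1429)
After 4 (thin lens f=22): x=8.0000 theta=-17/77 (≈-0.2208)
z_focus = -x_out/theta_out = -(8.0000)/(-17/77) = 616/17 ≈ 36.2353
Rounded to 4 decimal places: z = 36.2353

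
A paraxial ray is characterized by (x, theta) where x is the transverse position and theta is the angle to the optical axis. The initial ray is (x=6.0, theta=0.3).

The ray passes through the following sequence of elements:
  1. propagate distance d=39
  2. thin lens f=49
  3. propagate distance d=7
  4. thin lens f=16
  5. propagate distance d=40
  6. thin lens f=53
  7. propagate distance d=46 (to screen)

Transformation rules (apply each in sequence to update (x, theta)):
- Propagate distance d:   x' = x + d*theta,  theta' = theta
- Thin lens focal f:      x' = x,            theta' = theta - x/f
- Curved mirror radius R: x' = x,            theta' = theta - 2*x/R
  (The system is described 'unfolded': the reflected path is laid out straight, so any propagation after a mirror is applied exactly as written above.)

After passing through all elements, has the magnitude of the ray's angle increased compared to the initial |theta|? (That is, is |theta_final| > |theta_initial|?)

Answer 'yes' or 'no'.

Initial: x=6.0000 theta=0.3000
After 1 (propagate distance d=39): x=17.7000 theta=0.3000
After 2 (thin lens f=49): x=17.7000 theta=-3/49 (≈-0.0612)
After 3 (propagate distance d=7): x=1209/70 (≈17.2714) theta=-3/49 (≈-0.0612)
After 4 (thin lens f=16): x=1209/70 (≈17.2714) theta=-8943/7840 (≈-1.1407)
After 5 (propagate distance d=40): x=-27789/980 (≈-28.3561) theta=-8943/7840 (≈-1.1407)
After 6 (thin lens f=53): x=-27789/980 (≈-28.3561) theta=-251667/415520 (≈-0.6057)
After 7 (propagate distance d=46 (to screen)): x=-11679609/207760 (≈-56.2168) theta=-251667/415520 (≈-0.6057)
|theta_initial|=0.3000 |theta_final|=251667/415520 (≈0.6057) -> increased

Answer: yes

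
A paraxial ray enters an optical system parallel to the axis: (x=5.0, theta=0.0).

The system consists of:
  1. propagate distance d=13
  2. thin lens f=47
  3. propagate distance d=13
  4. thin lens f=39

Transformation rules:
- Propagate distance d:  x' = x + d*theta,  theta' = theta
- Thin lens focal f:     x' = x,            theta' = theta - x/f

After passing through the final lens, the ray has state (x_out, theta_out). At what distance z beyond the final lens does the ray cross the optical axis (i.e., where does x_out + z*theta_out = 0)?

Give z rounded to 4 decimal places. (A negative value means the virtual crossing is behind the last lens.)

Initial: x=5.0000 theta=0.0000
After 1 (propagate distance d=13): x=5.0000 theta=0.0000
After 2 (thin lens f=47): x=5.0000 theta=-5/47 (≈-0.1064)
After 3 (propagate distance d=13): x=170/47 (≈3.6170) theta=-5/47 (≈-0.1064)
After 4 (thin lens f=39): x=170/47 (≈3.6170) theta=-365/1833 (≈-0.1991)
z_focus = -x_out/theta_out = -(170/47)/(-365/1833) = 1326/73 ≈ 18.1644
Rounded to 4 decimal places: z = 18.1644

Answer: 18.1644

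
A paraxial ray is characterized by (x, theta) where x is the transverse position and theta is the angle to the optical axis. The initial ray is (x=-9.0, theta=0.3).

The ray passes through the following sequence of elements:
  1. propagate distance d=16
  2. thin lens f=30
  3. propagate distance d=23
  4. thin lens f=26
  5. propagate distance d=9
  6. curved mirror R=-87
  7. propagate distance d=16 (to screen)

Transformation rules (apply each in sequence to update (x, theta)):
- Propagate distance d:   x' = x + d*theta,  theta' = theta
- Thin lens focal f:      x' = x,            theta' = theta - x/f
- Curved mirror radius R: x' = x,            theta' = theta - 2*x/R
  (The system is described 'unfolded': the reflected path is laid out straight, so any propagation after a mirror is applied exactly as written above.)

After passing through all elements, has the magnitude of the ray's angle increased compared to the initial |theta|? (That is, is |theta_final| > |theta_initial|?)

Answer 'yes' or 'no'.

Initial: x=-9.0000 theta=0.3000
After 1 (propagate distance d=16): x=-4.2000 theta=0.3000
After 2 (thin lens f=30): x=-4.2000 theta=0.4400
After 3 (propagate distance d=23): x=5.9200 theta=0.4400
After 4 (thin lens f=26): x=5.9200 theta=69/325 (≈0.2123)
After 5 (propagate distance d=9): x=509/65 (≈7.8308) theta=69/325 (≈0.2123)
After 6 (curved mirror R=-87): x=509/65 (≈7.8308) theta=11093/28275 (≈0.3923)
After 7 (propagate distance d=16 (to screen)): x=398903/28275 (≈14.1080) theta=11093/28275 (≈0.3923)
|theta_initial|=0.3000 |theta_final|=11093/28275 (≈0.3923) -> increased

Answer: yes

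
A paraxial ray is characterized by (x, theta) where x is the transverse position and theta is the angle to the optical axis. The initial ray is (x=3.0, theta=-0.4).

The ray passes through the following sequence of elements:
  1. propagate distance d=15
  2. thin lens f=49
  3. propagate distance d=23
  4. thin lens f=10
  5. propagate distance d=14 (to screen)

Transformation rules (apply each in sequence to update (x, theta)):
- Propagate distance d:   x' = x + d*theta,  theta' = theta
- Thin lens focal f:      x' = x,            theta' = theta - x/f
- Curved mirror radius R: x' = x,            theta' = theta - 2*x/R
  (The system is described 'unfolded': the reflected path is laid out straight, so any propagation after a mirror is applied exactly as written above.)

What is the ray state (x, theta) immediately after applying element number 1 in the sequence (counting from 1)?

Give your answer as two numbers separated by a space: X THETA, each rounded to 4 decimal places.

Answer: -3.0000 -0.4000

Derivation:
Initial: x=3.0000 theta=-0.4000
After 1 (propagate distance d=15): x=-3.0000 theta=-0.4000
Rounded to 4 decimal places: x = -3.0000, theta = -0.4000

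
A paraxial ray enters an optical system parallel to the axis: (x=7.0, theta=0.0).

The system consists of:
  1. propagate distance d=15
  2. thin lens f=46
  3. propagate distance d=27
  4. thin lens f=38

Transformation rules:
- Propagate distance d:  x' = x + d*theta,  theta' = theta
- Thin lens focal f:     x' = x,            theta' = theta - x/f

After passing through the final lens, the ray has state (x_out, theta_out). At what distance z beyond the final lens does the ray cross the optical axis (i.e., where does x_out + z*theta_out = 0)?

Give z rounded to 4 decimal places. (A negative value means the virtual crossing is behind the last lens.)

Initial: x=7.0000 theta=0.0000
After 1 (propagate distance d=15): x=7.0000 theta=0.0000
After 2 (thin lens f=46): x=7.0000 theta=-7/46 (≈-0.1522)
After 3 (propagate distance d=27): x=133/46 (≈2.8913) theta=-7/46 (≈-0.1522)
After 4 (thin lens f=38): x=133/46 (≈2.8913) theta=-21/92 (≈-0.2283)
z_focus = -x_out/theta_out = -(133/46)/(-21/92) = 38/3 ≈ 12.6667
Rounded to 4 decimal places: z = 12.6667

Answer: 12.6667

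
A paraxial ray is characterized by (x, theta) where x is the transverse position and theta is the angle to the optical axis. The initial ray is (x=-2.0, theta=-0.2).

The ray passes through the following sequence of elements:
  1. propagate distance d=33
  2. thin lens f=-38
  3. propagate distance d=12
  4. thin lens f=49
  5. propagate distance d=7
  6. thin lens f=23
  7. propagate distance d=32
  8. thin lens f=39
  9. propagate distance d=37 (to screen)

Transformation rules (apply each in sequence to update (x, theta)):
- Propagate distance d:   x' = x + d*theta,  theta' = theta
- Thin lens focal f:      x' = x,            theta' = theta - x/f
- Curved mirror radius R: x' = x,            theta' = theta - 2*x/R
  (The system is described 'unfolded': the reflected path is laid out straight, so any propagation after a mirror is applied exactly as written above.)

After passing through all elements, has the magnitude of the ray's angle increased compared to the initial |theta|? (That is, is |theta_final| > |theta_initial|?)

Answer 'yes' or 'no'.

Answer: yes

Derivation:
Initial: x=-2.0000 theta=-0.2000
After 1 (propagate distance d=33): x=-8.6000 theta=-0.2000
After 2 (thin lens f=-38): x=-8.6000 theta=-81/190 (≈-0.4263)
After 3 (propagate distance d=12): x=-1303/95 (≈-13.7158) theta=-81/190 (≈-0.4263)
After 4 (thin lens f=49): x=-1303/95 (≈-13.7158) theta=-1363/9310 (≈-0.1464)
After 5 (propagate distance d=7): x=-3921/266 (≈-14.7406) theta=-1363/9310 (≈-0.1464)
After 6 (thin lens f=23): x=-3921/266 (≈-14.7406) theta=52943/107065 (≈0.4945)
After 7 (propagate distance d=32): x=231947/214130 (≈1.0832) theta=52943/107065 (≈0.4945)
After 8 (thin lens f=39): x=231947/214130 (≈1.0832) theta=79543/170430 (≈0.4667)
After 9 (propagate distance d=37 (to screen)): x=76628696/4175535 (≈18.3518) theta=79543/170430 (≈0.4667)
|theta_initial|=0.2000 |theta_final|=79543/170430 (≈0.4667) -> increased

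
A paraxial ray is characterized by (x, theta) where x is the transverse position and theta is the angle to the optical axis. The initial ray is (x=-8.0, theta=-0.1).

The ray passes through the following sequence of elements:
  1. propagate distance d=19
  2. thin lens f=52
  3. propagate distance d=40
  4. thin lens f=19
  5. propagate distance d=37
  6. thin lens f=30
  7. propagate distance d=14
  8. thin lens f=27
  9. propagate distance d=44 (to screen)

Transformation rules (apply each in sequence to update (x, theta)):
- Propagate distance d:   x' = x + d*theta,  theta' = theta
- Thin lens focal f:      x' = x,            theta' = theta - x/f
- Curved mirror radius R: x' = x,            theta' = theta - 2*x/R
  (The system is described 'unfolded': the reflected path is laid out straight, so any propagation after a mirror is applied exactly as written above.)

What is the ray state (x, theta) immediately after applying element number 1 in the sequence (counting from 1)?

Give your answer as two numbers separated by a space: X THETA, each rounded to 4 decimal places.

Initial: x=-8.0000 theta=-0.1000
After 1 (propagate distance d=19): x=-9.9000 theta=-0.1000
Rounded to 4 decimal places: x = -9.9000, theta = -0.1000

Answer: -9.9000 -0.1000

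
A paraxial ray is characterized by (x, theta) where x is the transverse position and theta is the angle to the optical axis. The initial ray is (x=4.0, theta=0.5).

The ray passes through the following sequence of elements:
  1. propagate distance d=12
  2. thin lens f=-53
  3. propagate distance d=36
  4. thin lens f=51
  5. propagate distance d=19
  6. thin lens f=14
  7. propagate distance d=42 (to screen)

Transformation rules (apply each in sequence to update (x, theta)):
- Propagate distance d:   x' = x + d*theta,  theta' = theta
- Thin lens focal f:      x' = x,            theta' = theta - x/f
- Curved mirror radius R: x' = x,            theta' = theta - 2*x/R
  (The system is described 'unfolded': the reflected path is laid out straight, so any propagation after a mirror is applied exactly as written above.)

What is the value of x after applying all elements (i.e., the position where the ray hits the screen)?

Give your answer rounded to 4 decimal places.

Answer: -69.5590

Derivation:
Initial: x=4.0000 theta=0.5000
After 1 (propagate distance d=12): x=10.0000 theta=0.5000
After 2 (thin lens f=-53): x=10.0000 theta=73/106 (≈0.6887)
After 3 (propagate distance d=36): x=1844/53 (≈34.7925) theta=73/106 (≈0.6887)
After 4 (thin lens f=51): x=1844/53 (≈34.7925) theta=35/5406 (≈0.0065)
After 5 (propagate distance d=19): x=188753/5406 (≈34.9155) theta=35/5406 (≈0.0065)
After 6 (thin lens f=14): x=188753/5406 (≈34.9155) theta=-188263/75684 (≈-2.4875)
After 7 (propagate distance d=42 (to screen)): x=-188018/2703 (≈-69.5590) theta=-188263/75684 (≈-2.4875)
Rounded to 4 decimal places: x = -69.5590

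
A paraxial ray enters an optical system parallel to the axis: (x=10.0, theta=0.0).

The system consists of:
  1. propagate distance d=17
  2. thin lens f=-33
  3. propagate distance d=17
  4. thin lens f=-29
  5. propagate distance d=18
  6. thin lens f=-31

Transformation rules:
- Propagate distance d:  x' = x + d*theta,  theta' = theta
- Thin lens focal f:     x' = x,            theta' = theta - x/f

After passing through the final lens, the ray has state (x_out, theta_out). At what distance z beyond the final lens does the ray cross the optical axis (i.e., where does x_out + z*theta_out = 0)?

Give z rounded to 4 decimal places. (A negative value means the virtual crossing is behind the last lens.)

Answer: -16.7322

Derivation:
Initial: x=10.0000 theta=0.0000
After 1 (propagate distance d=17): x=10.0000 theta=0.0000
After 2 (thin lens f=-33): x=10.0000 theta=10/33 (≈0.3030)
After 3 (propagate distance d=17): x=500/33 (≈15.1515) theta=10/33 (≈0.3030)
After 4 (thin lens f=-29): x=500/33 (≈15.1515) theta=790/957 (≈0.8255)
After 5 (propagate distance d=18): x=28720/957 (≈30.0104) theta=790/957 (≈0.8255)
After 6 (thin lens f=-31): x=28720/957 (≈30.0104) theta=53210/29667 (≈1.7936)
z_focus = -x_out/theta_out = -(28720/957)/(53210/29667) = -89032/5321 ≈ -16.7322
Rounded to 4 decimal places: z = -16.7322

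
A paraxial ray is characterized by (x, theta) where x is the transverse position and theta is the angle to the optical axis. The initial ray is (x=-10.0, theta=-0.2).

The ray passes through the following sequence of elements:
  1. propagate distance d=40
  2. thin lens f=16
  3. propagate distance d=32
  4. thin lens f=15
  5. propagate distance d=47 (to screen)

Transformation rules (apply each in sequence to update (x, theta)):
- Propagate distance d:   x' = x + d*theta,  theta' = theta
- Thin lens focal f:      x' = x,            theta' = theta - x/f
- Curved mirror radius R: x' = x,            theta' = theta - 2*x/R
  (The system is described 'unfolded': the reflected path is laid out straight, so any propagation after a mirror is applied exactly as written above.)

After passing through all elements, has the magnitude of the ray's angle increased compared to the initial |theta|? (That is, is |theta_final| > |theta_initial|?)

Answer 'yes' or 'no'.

Initial: x=-10.0000 theta=-0.2000
After 1 (propagate distance d=40): x=-18.0000 theta=-0.2000
After 2 (thin lens f=16): x=-18.0000 theta=0.9250
After 3 (propagate distance d=32): x=11.6000 theta=0.9250
After 4 (thin lens f=15): x=11.6000 theta=91/600 (≈0.1517)
After 5 (propagate distance d=47 (to screen)): x=11237/600 (≈18.7283) theta=91/600 (≈0.1517)
|theta_initial|=0.2000 |theta_final|=91/600 (≈0.1517) -> not increased

Answer: no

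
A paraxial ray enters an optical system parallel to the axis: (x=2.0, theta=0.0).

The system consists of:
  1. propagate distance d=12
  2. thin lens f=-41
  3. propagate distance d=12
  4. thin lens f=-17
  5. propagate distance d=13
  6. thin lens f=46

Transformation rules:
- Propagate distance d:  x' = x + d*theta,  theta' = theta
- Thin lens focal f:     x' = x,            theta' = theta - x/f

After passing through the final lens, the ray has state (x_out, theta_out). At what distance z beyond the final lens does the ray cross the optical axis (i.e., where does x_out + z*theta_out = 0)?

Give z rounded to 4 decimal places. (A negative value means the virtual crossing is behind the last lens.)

Answer: -59.1242

Derivation:
Initial: x=2.0000 theta=0.0000
After 1 (propagate distance d=12): x=2.0000 theta=0.0000
After 2 (thin lens f=-41): x=2.0000 theta=2/41 (≈0.0488)
After 3 (propagate distance d=12): x=106/41 (≈2.5854) theta=2/41 (≈0.0488)
After 4 (thin lens f=-17): x=106/41 (≈2.5854) theta=140/697 (≈0.2009)
After 5 (propagate distance d=13): x=3622/697 (≈5.1966) theta=140/697 (≈0.2009)
After 6 (thin lens f=46): x=3622/697 (≈5.1966) theta=1409/16031 (≈0.0879)
z_focus = -x_out/theta_out = -(3622/697)/(1409/16031) = -83306/1409 ≈ -59.1242
Rounded to 4 decimal places: z = -59.1242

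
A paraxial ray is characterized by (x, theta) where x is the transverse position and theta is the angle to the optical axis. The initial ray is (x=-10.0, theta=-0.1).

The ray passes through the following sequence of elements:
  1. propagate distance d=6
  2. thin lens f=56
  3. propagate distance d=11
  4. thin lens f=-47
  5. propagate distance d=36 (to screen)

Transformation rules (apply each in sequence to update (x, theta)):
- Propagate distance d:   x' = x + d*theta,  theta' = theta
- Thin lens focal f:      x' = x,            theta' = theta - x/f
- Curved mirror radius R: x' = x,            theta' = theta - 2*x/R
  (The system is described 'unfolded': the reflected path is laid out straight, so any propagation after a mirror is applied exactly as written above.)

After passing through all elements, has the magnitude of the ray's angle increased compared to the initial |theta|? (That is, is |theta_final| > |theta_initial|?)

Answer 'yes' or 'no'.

Initial: x=-10.0000 theta=-0.1000
After 1 (propagate distance d=6): x=-10.6000 theta=-0.1000
After 2 (thin lens f=56): x=-10.6000 theta=5/56 (≈0.0893)
After 3 (propagate distance d=11): x=-2693/280 (≈-9.6179) theta=5/56 (≈0.0893)
After 4 (thin lens f=-47): x=-2693/280 (≈-9.6179) theta=-759/6580 (≈-0.1153)
After 5 (propagate distance d=36 (to screen)): x=-181219/13160 (≈-13.7704) theta=-759/6580 (≈-0.1153)
|theta_initial|=0.1000 |theta_final|=759/6580 (≈0.1153) -> increased

Answer: yes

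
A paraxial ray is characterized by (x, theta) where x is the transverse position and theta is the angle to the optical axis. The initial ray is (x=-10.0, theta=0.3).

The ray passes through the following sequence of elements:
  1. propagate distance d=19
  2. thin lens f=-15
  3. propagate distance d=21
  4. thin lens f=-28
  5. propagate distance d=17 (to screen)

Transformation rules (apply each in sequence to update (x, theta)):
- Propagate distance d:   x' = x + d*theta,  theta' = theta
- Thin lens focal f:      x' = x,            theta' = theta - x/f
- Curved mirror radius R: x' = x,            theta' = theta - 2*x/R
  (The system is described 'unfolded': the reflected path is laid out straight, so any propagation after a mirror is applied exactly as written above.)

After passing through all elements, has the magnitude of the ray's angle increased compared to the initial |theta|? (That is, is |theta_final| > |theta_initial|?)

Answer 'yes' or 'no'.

Answer: no

Derivation:
Initial: x=-10.0000 theta=0.3000
After 1 (propagate distance d=19): x=-4.3000 theta=0.3000
After 2 (thin lens f=-15): x=-4.3000 theta=1/75 (≈0.0133)
After 3 (propagate distance d=21): x=-4.0200 theta=1/75 (≈0.0133)
After 4 (thin lens f=-28): x=-4.0200 theta=-547/4200 (≈-0.1302)
After 5 (propagate distance d=17 (to screen)): x=-26183/4200 (≈-6.2340) theta=-547/4200 (≈-0.1302)
|theta_initial|=0.3000 |theta_final|=547/4200 (≈0.1302) -> not increased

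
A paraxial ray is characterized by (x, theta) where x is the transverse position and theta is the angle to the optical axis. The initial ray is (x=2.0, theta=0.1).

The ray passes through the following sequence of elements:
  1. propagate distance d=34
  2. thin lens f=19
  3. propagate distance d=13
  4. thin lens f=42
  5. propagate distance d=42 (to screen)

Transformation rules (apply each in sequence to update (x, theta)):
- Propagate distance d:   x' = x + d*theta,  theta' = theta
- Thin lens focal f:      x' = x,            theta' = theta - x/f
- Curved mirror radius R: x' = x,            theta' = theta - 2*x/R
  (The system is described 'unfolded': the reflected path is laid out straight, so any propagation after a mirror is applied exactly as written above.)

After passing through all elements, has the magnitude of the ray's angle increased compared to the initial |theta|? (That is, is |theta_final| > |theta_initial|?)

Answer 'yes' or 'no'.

Initial: x=2.0000 theta=0.1000
After 1 (propagate distance d=34): x=5.4000 theta=0.1000
After 2 (thin lens f=19): x=5.4000 theta=-7/38 (≈-0.1842)
After 3 (propagate distance d=13): x=571/190 (≈3.0053) theta=-7/38 (≈-0.1842)
After 4 (thin lens f=42): x=571/190 (≈3.0053) theta=-2041/7980 (≈-0.2558)
After 5 (propagate distance d=42 (to screen)): x=-147/19 (≈-7.7368) theta=-2041/7980 (≈-0.2558)
|theta_initial|=0.1000 |theta_final|=2041/7980 (≈0.2558) -> increased

Answer: yes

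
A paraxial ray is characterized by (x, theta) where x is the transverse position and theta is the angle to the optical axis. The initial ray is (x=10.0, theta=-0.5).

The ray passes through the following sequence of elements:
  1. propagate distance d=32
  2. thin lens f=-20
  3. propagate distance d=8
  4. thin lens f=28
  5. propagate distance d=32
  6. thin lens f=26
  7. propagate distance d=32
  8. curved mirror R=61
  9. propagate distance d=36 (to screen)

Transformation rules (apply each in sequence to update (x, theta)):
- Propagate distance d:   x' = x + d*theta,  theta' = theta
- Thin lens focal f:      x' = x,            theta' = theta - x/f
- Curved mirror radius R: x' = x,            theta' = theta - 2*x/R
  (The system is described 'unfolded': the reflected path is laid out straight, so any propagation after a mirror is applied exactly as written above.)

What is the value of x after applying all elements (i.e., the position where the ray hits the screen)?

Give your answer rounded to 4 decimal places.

Initial: x=10.0000 theta=-0.5000
After 1 (propagate distance d=32): x=-6.0000 theta=-0.5000
After 2 (thin lens f=-20): x=-6.0000 theta=-0.8000
After 3 (propagate distance d=8): x=-12.4000 theta=-0.8000
After 4 (thin lens f=28): x=-12.4000 theta=-5/14 (≈-0.3571)
After 5 (propagate distance d=32): x=-834/35 (≈-23.8286) theta=-5/14 (≈-0.3571)
After 6 (thin lens f=26): x=-834/35 (≈-23.8286) theta=509/910 (≈0.5593)
After 7 (propagate distance d=32): x=-2698/455 (≈-5.9297) theta=509/910 (≈0.5593)
After 8 (curved mirror R=61): x=-2698/455 (≈-5.9297) theta=41841/55510 (≈0.7538)
After 9 (propagate distance d=36 (to screen)): x=16816/793 (≈21.2055) theta=41841/55510 (≈0.7538)
Rounded to 4 decimal places: x = 21.2055

Answer: 21.2055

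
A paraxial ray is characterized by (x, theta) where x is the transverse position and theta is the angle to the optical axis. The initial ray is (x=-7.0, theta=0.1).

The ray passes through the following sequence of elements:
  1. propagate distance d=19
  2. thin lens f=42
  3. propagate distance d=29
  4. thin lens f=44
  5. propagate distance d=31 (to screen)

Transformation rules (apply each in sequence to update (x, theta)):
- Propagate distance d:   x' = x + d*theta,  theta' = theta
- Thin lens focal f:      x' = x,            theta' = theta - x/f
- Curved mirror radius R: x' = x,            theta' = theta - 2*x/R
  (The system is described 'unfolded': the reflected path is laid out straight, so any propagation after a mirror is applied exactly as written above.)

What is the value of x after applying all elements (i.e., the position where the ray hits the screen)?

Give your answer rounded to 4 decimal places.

Answer: 7.2547

Derivation:
Initial: x=-7.0000 theta=0.1000
After 1 (propagate distance d=19): x=-5.1000 theta=0.1000
After 2 (thin lens f=42): x=-5.1000 theta=31/140 (≈0.2214)
After 3 (propagate distance d=29): x=37/28 (≈1.3214) theta=31/140 (≈0.2214)
After 4 (thin lens f=44): x=37/28 (≈1.3214) theta=1179/6160 (≈0.1914)
After 5 (propagate distance d=31 (to screen)): x=44689/6160 (≈7.2547) theta=1179/6160 (≈0.1914)
Rounded to 4 decimal places: x = 7.2547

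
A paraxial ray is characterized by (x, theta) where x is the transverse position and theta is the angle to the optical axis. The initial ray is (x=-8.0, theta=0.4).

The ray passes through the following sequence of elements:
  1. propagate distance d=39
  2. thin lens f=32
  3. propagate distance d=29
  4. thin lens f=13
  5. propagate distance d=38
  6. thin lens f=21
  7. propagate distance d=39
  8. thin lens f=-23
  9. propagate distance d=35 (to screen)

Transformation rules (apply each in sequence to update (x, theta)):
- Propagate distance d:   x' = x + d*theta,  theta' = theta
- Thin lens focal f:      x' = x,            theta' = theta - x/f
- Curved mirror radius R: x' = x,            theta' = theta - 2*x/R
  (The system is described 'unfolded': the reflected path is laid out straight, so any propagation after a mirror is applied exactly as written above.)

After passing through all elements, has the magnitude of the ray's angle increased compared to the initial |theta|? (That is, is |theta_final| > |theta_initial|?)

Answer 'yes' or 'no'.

Answer: yes

Derivation:
Initial: x=-8.0000 theta=0.4000
After 1 (propagate distance d=39): x=7.6000 theta=0.4000
After 2 (thin lens f=32): x=7.6000 theta=0.1625
After 3 (propagate distance d=29): x=12.3125 theta=0.1625
After 4 (thin lens f=13): x=12.3125 theta=-51/65 (≈-0.7846)
After 5 (propagate distance d=38): x=-18203/1040 (≈-17.5029) theta=-51/65 (≈-0.7846)
After 6 (thin lens f=21): x=-18203/1040 (≈-17.5029) theta=1067/21840 (≈0.0489)
After 7 (propagate distance d=39): x=-11355/728 (≈-15.5975) theta=1067/21840 (≈0.0489)
After 8 (thin lens f=-23): x=-11355/728 (≈-15.5975) theta=-316109/502320 (≈-0.6293)
After 9 (propagate distance d=35 (to screen)): x=-3779753/100464 (≈-37.6230) theta=-316109/502320 (≈-0.6293)
|theta_initial|=0.4000 |theta_final|=316109/502320 (≈0.6293) -> increased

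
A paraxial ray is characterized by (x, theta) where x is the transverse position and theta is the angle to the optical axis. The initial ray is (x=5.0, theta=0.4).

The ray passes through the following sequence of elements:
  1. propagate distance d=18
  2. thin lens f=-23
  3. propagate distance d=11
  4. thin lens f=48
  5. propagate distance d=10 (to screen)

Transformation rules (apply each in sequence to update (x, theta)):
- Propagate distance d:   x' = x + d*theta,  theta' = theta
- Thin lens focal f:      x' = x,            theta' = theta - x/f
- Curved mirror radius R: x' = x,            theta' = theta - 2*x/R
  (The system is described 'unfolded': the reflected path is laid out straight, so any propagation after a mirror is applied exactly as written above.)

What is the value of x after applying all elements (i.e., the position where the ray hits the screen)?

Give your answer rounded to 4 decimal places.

Answer: 27.0652

Derivation:
Initial: x=5.0000 theta=0.4000
After 1 (propagate distance d=18): x=12.2000 theta=0.4000
After 2 (thin lens f=-23): x=12.2000 theta=107/115 (≈0.9304)
After 3 (propagate distance d=11): x=516/23 (≈22.4348) theta=107/115 (≈0.9304)
After 4 (thin lens f=48): x=516/23 (≈22.4348) theta=213/460 (≈0.4630)
After 5 (propagate distance d=10 (to screen)): x=1245/46 (≈27.0652) theta=213/460 (≈0.4630)
Rounded to 4 decimal places: x = 27.0652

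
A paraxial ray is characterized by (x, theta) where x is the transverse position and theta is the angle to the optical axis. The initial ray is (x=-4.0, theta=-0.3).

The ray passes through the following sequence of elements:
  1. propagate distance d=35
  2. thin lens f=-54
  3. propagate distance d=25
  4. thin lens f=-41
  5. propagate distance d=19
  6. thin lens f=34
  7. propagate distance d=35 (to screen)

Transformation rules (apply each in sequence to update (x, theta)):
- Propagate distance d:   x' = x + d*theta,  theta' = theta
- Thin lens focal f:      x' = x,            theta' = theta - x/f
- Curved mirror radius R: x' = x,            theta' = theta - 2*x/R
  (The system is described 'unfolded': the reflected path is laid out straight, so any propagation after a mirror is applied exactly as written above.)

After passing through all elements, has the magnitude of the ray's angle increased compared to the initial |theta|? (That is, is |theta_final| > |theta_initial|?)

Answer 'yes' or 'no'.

Initial: x=-4.0000 theta=-0.3000
After 1 (propagate distance d=35): x=-14.5000 theta=-0.3000
After 2 (thin lens f=-54): x=-14.5000 theta=-307/540 (≈-0.5685)
After 3 (propagate distance d=25): x=-3101/108 (≈-28.7130) theta=-307/540 (≈-0.5685)
After 4 (thin lens f=-41): x=-3101/108 (≈-28.7130) theta=-2341/1845 (≈-1.2688)
After 5 (propagate distance d=19): x=-1169453/22140 (≈-52.8208) theta=-2341/1845 (≈-1.2688)
After 6 (thin lens f=34): x=-1169453/22140 (≈-52.8208) theta=42865/150552 (≈0.2847)
After 7 (propagate distance d=35 (to screen)): x=-32260027/752760 (≈-42.8557) theta=42865/150552 (≈0.2847)
|theta_initial|=0.3000 |theta_final|=42865/150552 (≈0.2847) -> not increased

Answer: no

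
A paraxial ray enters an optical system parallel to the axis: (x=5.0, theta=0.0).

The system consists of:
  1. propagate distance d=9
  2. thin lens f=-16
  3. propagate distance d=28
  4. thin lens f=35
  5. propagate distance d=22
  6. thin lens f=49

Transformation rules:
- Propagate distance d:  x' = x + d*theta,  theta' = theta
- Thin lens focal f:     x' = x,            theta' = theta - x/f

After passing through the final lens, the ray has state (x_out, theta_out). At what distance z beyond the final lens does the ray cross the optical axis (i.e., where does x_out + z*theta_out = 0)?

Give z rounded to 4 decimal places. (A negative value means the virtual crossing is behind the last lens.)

Initial: x=5.0000 theta=0.0000
After 1 (propagate distance d=9): x=5.0000 theta=0.0000
After 2 (thin lens f=-16): x=5.0000 theta=0.3125
After 3 (propagate distance d=28): x=13.7500 theta=0.3125
After 4 (thin lens f=35): x=13.7500 theta=-9/112 (≈-0.0804)
After 5 (propagate distance d=22): x=671/56 (≈11.9821) theta=-9/112 (≈-0.0804)
After 6 (thin lens f=49): x=671/56 (≈11.9821) theta=-1783/5488 (≈-0.3249)
z_focus = -x_out/theta_out = -(671/56)/(-1783/5488) = 65758/1783 ≈ 36.8805
Rounded to 4 decimal places: z = 36.8805

Answer: 36.8805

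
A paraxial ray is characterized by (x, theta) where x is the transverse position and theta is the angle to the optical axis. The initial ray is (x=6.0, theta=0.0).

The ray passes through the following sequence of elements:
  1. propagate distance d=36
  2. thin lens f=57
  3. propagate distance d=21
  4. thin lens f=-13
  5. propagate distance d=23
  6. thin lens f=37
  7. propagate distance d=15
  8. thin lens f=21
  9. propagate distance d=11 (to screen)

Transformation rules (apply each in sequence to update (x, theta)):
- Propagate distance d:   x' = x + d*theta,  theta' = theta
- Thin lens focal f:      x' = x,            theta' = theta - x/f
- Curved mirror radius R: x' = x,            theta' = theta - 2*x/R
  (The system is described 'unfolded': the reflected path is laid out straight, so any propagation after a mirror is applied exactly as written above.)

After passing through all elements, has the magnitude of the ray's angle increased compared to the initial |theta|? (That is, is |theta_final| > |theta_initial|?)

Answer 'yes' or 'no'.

Initial: x=6.0000 theta=0.0000
After 1 (propagate distance d=36): x=6.0000 theta=0.0000
After 2 (thin lens f=57): x=6.0000 theta=-2/19 (≈-0.1053)
After 3 (propagate distance d=21): x=72/19 (≈3.7895) theta=-2/19 (≈-0.1053)
After 4 (thin lens f=-13): x=72/19 (≈3.7895) theta=46/247 (≈0.1862)
After 5 (propagate distance d=23): x=1994/247 (≈8.0729) theta=46/247 (≈0.1862)
After 6 (thin lens f=37): x=1994/247 (≈8.0729) theta=-292/9139 (≈-0.0320)
After 7 (propagate distance d=15): x=69398/9139 (≈7.5936) theta=-292/9139 (≈-0.0320)
After 8 (thin lens f=21): x=69398/9139 (≈7.5936) theta=-830/2109 (≈-0.3936)
After 9 (propagate distance d=11 (to screen)): x=89504/27417 (≈3.2645) theta=-830/2109 (≈-0.3936)
|theta_initial|=0.0000 |theta_final|=830/2109 (≈0.3936) -> increased

Answer: yes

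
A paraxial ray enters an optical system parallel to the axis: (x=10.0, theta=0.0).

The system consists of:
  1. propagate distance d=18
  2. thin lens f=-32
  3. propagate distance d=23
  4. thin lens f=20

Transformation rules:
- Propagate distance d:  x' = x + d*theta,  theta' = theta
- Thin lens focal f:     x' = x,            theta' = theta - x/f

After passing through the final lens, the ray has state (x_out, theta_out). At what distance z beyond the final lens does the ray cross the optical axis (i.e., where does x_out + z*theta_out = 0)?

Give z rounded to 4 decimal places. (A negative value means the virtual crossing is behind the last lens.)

Initial: x=10.0000 theta=0.0000
After 1 (propagate distance d=18): x=10.0000 theta=0.0000
After 2 (thin lens f=-32): x=10.0000 theta=0.3125
After 3 (propagate distance d=23): x=17.1875 theta=0.3125
After 4 (thin lens f=20): x=17.1875 theta=-35/64 (≈-0.5469)
z_focus = -x_out/theta_out = -(17.1875)/(-35/64) = 220/7 ≈ 31.4286
Rounded to 4 decimal places: z = 31.4286

Answer: 31.4286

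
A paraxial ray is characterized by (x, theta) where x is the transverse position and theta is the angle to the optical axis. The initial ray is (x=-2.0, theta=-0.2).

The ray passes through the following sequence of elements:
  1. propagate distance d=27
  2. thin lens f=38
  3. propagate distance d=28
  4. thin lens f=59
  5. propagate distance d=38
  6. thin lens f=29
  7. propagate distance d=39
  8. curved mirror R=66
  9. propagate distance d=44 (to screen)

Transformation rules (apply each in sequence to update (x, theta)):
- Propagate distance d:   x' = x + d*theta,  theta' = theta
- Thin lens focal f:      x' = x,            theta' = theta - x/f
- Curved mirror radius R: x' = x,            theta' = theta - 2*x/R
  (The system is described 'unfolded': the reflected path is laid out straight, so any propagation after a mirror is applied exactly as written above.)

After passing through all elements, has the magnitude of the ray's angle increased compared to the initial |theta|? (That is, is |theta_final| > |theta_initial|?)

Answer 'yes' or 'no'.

Initial: x=-2.0000 theta=-0.2000
After 1 (propagate distance d=27): x=-7.4000 theta=-0.2000
After 2 (thin lens f=38): x=-7.4000 theta=-1/190 (≈-0.0053)
After 3 (propagate distance d=28): x=-717/95 (≈-7.5474) theta=-1/190 (≈-0.0053)
After 4 (thin lens f=59): x=-717/95 (≈-7.5474) theta=275/2242 (≈0.1227)
After 5 (propagate distance d=38): x=-16178/5605 (≈-2.8864) theta=275/2242 (≈0.1227)
After 6 (thin lens f=29): x=-16178/5605 (≈-2.8864) theta=72231/325090 (≈0.2222)
After 7 (propagate distance d=39): x=375737/65018 (≈5.7790) theta=72231/325090 (≈0.2222)
After 8 (curved mirror R=66): x=375737/65018 (≈5.7790) theta=252469/5363985 (≈0.0471)
After 9 (propagate distance d=44 (to screen)): x=7655807/975270 (≈7.8499) theta=252469/5363985 (≈0.0471)
|theta_initial|=0.2000 |theta_final|=252469/5363985 (≈0.0471) -> not increased

Answer: no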